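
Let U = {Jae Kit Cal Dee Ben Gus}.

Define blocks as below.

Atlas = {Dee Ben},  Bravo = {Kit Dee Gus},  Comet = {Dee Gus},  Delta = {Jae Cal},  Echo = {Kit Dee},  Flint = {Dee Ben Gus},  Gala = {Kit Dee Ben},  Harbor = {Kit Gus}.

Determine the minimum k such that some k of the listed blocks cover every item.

Take {Delta, Flint, Gala}. Their union is {Jae, Kit, Cal, Dee, Ben, Gus}, which is all 6 items.
Only Delta contains Jae, so Delta is forced; the remaining 4 items need at least 2 more blocks (each remaining block adds at most 3) — so at least 3 blocks are needed, and 3 is optimal.

3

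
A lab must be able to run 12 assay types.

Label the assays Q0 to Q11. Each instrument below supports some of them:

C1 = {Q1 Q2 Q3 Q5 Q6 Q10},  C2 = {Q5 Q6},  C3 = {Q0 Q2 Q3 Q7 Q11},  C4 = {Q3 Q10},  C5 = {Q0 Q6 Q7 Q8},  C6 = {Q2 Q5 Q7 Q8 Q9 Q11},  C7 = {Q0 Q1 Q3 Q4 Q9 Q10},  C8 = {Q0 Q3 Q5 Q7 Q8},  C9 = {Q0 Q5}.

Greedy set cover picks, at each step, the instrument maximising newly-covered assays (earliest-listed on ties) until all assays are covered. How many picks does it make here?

3

Greedy: pick C1 (covers 6 new) → pick C6 (covers 4 new) → pick C7 (covers 2 new). Total picks: 3.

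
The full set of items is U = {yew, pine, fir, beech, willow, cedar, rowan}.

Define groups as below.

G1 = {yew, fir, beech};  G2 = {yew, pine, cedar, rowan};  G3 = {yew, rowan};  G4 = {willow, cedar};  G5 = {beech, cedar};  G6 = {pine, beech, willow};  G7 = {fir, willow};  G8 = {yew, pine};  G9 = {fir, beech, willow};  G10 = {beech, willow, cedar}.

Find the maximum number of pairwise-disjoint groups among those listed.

G3, G5, G7 are pairwise disjoint (G3={yew,rowan}; G5={beech,cedar}; G7={fir,willow}).
Every remaining group overlaps one of these, and no 4 of the listed groups are pairwise disjoint, so 3 is the maximum.

3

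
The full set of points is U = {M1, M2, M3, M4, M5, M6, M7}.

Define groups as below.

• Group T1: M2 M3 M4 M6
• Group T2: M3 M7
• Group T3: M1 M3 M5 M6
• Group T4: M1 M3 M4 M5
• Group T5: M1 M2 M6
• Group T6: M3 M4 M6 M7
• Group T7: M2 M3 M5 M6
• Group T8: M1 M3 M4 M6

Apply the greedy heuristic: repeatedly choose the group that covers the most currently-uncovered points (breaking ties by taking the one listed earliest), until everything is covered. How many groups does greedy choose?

Greedy: pick T1 (covers 4 new) → pick T3 (covers 2 new) → pick T2 (covers 1 new). Total picks: 3.

3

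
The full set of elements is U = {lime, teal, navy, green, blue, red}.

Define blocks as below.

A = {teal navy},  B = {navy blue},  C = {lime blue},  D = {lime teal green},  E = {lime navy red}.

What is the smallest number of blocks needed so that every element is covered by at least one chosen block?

3

C and D and E together: C ∪ D ∪ E = {lime, teal, navy, green, blue, red} — every element is covered.
Only D contains green, so D is forced; the remaining 3 elements need at least 2 more blocks (each remaining block adds at most 2) — so at least 3 blocks are needed, and 3 is optimal.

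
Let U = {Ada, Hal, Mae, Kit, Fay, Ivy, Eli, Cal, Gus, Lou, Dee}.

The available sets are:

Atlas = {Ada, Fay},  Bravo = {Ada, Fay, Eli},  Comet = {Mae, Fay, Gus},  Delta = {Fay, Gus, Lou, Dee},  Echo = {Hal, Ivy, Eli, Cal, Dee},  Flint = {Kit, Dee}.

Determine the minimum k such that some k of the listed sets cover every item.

Bravo and Comet and Delta and Echo and Flint together: Bravo ∪ Comet ∪ Delta ∪ Echo ∪ Flint = {Ada, Hal, Mae, Kit, Fay, Ivy, Eli, Cal, Gus, Lou, Dee} — every item is covered.
No 4 of the 6 sets cover everything (all 15 combinations miss at least one item), so 5 is optimal.

5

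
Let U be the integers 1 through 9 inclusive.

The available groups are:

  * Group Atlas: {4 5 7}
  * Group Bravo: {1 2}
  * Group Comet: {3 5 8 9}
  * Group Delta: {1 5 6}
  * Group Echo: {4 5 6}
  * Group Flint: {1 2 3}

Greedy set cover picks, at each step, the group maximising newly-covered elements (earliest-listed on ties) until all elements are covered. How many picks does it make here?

4

Greedy: pick Comet (covers 4 new) → pick Atlas (covers 2 new) → pick Bravo (covers 2 new) → pick Delta (covers 1 new). Total picks: 4.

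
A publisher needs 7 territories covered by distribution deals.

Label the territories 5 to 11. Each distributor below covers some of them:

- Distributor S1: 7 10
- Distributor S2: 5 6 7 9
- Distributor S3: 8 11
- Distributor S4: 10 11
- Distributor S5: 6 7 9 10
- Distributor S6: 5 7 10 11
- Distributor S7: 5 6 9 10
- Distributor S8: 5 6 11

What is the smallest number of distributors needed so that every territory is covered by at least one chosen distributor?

3

S3 and S5 and S7 together: S3 ∪ S5 ∪ S7 = {5, 6, 7, 8, 9, 10, 11} — every territory is covered.
Only S3 contains 8, so S3 is forced; the remaining 5 territories need at least 2 more distributors (each remaining distributor adds at most 4) — so at least 3 distributors are needed, and 3 is optimal.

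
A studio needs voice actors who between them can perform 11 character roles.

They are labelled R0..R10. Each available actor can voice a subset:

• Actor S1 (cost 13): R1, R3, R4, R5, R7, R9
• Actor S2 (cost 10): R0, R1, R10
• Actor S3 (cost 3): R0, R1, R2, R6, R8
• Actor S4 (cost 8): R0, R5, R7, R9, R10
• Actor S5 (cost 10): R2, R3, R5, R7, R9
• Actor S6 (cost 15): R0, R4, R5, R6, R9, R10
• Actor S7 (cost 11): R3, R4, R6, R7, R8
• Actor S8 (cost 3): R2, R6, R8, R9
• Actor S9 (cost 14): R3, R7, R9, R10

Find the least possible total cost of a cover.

S3, S4, S7 together cover every role (S3 ∪ S4 ∪ S7 = {R0, R1, R2, R3, R4, R5, R6, R7, R8, R9, R10}); total cost 3 + 8 + 11 = 22.
No covering selection has total cost below 22.

22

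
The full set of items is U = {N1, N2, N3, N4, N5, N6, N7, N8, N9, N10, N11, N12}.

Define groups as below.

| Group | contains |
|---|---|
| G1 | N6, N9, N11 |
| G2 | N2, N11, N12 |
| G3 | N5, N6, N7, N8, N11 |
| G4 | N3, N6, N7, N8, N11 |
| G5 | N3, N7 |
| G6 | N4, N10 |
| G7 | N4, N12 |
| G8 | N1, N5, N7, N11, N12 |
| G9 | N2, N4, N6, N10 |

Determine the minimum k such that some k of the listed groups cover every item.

G1, G4, G8, and G9 cover everything between them: the union {N1, N2, N3, N4, N5, N6, N7, N8, N9, N10, N11, N12} is all of U.
Only G1 contains N9, so G1 is forced; the remaining 9 items need at least 3 more groups (each remaining group adds at most 4) — so at least 4 groups are needed, and 4 is optimal.

4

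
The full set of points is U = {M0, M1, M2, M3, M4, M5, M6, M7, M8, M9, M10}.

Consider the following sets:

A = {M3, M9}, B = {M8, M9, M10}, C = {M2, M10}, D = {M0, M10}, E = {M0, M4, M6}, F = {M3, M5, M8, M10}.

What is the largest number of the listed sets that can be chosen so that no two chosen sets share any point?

A, C, E are pairwise disjoint (A={M3,M9}; C={M2,M10}; E={M0,M4,M6}).
Every remaining set overlaps one of these, and no 4 of the listed sets are pairwise disjoint, so 3 is the maximum.

3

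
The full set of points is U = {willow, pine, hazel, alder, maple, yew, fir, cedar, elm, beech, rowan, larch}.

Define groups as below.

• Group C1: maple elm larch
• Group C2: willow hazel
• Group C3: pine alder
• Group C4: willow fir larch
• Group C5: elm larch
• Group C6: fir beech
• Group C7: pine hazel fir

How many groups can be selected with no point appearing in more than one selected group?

4

C1, C2, C3, C6 are pairwise disjoint (C1={maple,elm,larch}; C2={willow,hazel}; C3={pine,alder}; C6={fir,beech}).
Every remaining group overlaps one of these, and no 5 of the listed groups are pairwise disjoint, so 4 is the maximum.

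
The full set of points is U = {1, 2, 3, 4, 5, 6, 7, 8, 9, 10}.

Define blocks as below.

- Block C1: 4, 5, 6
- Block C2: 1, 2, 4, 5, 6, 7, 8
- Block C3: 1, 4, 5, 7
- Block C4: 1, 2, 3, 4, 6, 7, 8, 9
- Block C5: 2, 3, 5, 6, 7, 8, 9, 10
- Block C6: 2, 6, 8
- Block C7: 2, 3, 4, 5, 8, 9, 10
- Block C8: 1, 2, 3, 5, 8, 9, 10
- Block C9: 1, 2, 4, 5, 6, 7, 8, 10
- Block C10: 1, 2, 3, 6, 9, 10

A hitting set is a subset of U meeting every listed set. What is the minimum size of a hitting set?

2

H = {2, 4} meets every block (each contains at least one member of H), and |H| = 2.
The blocks C3, C6 are pairwise disjoint, so any hitting set needs a separate point for each — at least 2. Hence 2 is optimal.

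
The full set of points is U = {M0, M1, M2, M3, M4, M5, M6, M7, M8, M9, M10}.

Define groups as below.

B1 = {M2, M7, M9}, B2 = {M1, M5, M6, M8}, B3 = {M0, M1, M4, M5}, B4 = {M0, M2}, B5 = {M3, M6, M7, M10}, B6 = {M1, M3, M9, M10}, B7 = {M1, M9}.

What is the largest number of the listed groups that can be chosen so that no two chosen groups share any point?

3

B4, B5, B7 are pairwise disjoint (B4={M0,M2}; B5={M3,M6,M7,M10}; B7={M1,M9}).
Every remaining group overlaps one of these, and no 4 of the listed groups are pairwise disjoint, so 3 is the maximum.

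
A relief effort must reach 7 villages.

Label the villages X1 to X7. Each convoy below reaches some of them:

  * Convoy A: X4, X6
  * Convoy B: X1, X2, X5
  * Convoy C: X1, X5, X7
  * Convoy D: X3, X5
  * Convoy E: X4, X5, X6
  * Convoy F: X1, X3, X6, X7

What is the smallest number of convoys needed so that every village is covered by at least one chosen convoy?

3

A and B and F together: A ∪ B ∪ F = {X1, X2, X3, X4, X5, X6, X7} — every village is covered.
Only B contains X2, so B is forced; the remaining 4 villages need at least 2 more convoys (each remaining convoy adds at most 3) — so at least 3 convoys are needed, and 3 is optimal.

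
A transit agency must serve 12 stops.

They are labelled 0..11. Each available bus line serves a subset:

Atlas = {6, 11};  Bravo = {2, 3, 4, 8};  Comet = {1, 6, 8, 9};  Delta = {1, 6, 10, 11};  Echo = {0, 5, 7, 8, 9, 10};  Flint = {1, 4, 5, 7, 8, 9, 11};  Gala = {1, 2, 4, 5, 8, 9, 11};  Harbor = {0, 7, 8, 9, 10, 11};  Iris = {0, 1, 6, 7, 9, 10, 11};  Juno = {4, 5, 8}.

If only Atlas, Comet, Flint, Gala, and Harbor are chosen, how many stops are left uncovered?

1

Union of Atlas, Comet, Flint, Gala, Harbor = {0, 1, 2, 4, 5, 6, 7, 8, 9, 10, 11}.
Not covered: 3 — 1 stop.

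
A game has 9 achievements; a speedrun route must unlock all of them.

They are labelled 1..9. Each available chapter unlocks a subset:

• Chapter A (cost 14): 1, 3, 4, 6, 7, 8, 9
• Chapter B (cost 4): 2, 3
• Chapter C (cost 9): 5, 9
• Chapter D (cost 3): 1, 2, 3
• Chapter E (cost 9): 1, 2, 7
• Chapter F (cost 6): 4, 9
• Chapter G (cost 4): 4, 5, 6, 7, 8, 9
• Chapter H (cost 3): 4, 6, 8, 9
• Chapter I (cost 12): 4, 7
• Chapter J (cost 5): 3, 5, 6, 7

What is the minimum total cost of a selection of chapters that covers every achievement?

D, G together cover every achievement (D ∪ G = {1, 2, 3, 4, 5, 6, 7, 8, 9}); total cost 3 + 4 = 7.
No covering selection has total cost below 7.

7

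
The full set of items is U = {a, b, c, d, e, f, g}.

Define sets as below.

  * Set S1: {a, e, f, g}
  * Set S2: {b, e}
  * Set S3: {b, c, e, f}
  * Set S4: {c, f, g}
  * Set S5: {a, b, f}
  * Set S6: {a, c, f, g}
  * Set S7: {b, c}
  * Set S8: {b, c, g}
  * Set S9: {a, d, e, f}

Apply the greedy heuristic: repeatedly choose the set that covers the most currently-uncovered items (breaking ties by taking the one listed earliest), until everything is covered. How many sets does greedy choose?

3

Greedy: pick S1 (covers 4 new) → pick S3 (covers 2 new) → pick S9 (covers 1 new). Total picks: 3.
(The true minimum cover uses only 2 sets, so greedy is not optimal here.)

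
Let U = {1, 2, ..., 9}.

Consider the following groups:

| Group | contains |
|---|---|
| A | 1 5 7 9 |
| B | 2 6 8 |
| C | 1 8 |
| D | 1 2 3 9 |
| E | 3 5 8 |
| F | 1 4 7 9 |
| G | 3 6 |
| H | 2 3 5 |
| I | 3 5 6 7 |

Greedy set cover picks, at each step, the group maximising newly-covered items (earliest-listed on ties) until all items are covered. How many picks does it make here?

Greedy: pick A (covers 4 new) → pick B (covers 3 new) → pick D (covers 1 new) → pick F (covers 1 new). Total picks: 4.
(The true minimum cover uses only 3 groups, so greedy is not optimal here.)

4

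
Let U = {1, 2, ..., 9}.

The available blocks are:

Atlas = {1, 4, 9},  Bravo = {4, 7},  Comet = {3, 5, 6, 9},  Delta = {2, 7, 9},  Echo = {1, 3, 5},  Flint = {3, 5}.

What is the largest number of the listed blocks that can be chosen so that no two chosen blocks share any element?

2

Delta, Flint are pairwise disjoint (Delta={2,7,9}; Flint={3,5}).
Every remaining block overlaps one of these, and no 3 of the listed blocks are pairwise disjoint, so 2 is the maximum.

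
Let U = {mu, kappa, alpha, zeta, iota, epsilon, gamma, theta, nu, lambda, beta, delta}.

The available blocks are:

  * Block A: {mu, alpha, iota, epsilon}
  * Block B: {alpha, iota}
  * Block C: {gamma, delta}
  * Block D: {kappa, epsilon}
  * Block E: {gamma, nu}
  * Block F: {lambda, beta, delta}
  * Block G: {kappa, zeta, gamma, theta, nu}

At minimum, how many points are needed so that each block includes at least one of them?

4

The 4 points {kappa, alpha, gamma, beta} hit every block.
The blocks B, D, E, F are pairwise disjoint, so any hitting set needs a separate point for each — at least 4. Hence 4 is optimal.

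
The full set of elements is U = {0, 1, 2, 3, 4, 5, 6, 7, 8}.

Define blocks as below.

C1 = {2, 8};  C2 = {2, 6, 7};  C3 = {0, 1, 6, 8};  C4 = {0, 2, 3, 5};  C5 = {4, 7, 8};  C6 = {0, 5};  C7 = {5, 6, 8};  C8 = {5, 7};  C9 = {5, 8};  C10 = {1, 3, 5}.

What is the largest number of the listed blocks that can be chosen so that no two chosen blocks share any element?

C2, C6 are pairwise disjoint (C2={2,6,7}; C6={0,5}).
Every remaining block overlaps one of these, and no 3 of the listed blocks are pairwise disjoint, so 2 is the maximum.

2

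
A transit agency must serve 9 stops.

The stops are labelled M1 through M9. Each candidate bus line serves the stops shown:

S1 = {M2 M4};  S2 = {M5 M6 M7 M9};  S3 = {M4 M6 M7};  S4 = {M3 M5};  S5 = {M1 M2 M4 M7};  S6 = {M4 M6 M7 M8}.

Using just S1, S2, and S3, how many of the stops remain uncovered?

3

Union of S1, S2, S3 = {M2, M4, M5, M6, M7, M9}.
Not covered: M1, M3, M8 — 3 stops.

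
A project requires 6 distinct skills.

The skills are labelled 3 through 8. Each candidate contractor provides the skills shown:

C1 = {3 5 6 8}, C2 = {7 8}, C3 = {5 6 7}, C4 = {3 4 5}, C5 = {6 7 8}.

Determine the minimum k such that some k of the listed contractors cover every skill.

C4 and C5 together: C4 ∪ C5 = {3, 4, 5, 6, 7, 8} — every skill is covered.
No single contractor has all 6 skills (the largest, C1, has 4), so 2 is optimal.

2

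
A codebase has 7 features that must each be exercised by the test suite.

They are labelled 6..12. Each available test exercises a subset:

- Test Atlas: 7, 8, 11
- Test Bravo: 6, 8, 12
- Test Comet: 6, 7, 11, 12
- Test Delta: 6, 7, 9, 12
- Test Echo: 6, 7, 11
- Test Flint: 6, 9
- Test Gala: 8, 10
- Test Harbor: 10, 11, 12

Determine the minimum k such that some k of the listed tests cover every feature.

3

Take {Comet, Delta, Gala}. Their union is {6, 7, 8, 9, 10, 11, 12}, which is all 7 features.
No 2 of the 8 tests cover everything (all 28 combinations miss at least one feature), so 3 is optimal.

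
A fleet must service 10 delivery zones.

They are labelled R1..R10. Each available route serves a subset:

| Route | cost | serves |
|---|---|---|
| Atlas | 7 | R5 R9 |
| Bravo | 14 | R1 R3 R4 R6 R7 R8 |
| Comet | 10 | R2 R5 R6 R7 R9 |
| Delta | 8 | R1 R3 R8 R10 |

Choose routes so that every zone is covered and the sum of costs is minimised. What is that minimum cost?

32

Bravo, Comet, Delta together cover every zone (Bravo ∪ Comet ∪ Delta = {R1, R2, R3, R4, R5, R6, R7, R8, R9, R10}); total cost 14 + 10 + 8 = 32.
No covering selection has total cost below 32.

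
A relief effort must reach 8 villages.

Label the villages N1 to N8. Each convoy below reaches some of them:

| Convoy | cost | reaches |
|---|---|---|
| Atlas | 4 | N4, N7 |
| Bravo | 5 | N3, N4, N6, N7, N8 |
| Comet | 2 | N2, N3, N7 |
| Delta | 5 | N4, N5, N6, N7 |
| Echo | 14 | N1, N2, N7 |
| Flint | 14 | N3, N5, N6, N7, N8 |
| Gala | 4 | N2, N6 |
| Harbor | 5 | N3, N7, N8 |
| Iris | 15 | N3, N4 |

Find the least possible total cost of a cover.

Bravo, Delta, Echo together cover every village (Bravo ∪ Delta ∪ Echo = {N1, N2, N3, N4, N5, N6, N7, N8}); total cost 5 + 5 + 14 = 24.
The greedy pick Comet, Bravo, Delta, Echo costs 26; no covering selection beats 24.

24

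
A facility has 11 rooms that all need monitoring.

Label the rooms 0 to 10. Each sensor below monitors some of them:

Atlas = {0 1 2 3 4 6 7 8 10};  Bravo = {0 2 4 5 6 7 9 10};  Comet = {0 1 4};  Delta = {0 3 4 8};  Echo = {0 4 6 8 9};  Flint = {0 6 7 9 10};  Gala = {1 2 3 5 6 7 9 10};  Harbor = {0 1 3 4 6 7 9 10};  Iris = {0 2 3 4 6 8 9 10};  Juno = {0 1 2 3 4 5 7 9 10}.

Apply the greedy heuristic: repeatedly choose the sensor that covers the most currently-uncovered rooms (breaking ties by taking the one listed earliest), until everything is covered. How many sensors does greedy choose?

2

Greedy: pick Atlas (covers 9 new) → pick Bravo (covers 2 new). Total picks: 2.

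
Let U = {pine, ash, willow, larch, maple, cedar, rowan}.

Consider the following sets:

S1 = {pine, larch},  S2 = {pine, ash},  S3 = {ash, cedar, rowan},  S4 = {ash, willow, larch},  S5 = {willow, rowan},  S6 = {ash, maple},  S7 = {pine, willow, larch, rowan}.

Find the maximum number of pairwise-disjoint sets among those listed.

3

S1, S5, S6 are pairwise disjoint (S1={pine,larch}; S5={willow,rowan}; S6={ash,maple}).
Every remaining set overlaps one of these, and no 4 of the listed sets are pairwise disjoint, so 3 is the maximum.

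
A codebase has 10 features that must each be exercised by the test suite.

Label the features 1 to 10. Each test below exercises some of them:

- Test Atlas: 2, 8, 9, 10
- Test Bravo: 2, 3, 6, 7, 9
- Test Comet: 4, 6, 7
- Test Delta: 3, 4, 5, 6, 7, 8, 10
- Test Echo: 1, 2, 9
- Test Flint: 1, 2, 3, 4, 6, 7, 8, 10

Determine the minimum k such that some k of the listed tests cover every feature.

Take {Delta, Echo}. Their union is {1, 2, 3, 4, 5, 6, 7, 8, 9, 10}, which is all 10 features.
No single test has all 10 features (the largest, Flint, has 8), so 2 is optimal.

2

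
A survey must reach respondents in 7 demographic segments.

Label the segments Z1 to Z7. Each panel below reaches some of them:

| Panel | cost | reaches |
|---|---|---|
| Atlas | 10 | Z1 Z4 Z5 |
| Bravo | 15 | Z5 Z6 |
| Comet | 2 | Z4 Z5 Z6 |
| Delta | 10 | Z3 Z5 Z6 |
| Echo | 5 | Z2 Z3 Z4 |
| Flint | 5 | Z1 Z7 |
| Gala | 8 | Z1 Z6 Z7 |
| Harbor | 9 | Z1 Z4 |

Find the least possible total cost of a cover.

Comet, Echo, Flint together cover every segment (Comet ∪ Echo ∪ Flint = {Z1, Z2, Z3, Z4, Z5, Z6, Z7}); total cost 2 + 5 + 5 = 12.
No covering selection has total cost below 12.

12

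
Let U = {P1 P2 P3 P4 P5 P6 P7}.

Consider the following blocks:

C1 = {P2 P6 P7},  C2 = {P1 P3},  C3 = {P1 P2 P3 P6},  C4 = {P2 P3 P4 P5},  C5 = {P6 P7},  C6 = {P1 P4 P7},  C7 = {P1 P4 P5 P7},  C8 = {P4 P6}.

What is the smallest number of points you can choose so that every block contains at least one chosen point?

3

The 3 points {P1, P4, P6} hit every block.
No choice of 2 points meets every block, so 3 is the minimum.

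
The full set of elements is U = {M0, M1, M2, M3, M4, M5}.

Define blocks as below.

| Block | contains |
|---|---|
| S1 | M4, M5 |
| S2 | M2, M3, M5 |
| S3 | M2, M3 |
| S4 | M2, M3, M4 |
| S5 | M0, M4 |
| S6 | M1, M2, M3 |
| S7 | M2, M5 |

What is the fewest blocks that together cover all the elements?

S2 and S5 and S6 together: S2 ∪ S5 ∪ S6 = {M0, M1, M2, M3, M4, M5} — every element is covered.
Only S5 contains M0, so S5 is forced; the remaining 4 elements need at least 2 more blocks (each remaining block adds at most 3) — so at least 3 blocks are needed, and 3 is optimal.

3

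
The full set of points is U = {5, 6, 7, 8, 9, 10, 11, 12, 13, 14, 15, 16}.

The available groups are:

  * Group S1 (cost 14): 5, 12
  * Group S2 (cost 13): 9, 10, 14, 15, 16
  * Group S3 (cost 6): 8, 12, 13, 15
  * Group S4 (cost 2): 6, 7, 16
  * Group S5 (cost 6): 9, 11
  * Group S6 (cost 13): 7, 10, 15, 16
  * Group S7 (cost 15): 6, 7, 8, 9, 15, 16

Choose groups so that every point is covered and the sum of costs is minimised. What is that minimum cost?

41

S1, S2, S3, S4, S5 together cover every point (S1 ∪ S2 ∪ S3 ∪ S4 ∪ S5 = {5, 6, 7, 8, 9, 10, 11, 12, 13, 14, 15, 16}); total cost 14 + 13 + 6 + 2 + 6 = 41.
No covering selection has total cost below 41.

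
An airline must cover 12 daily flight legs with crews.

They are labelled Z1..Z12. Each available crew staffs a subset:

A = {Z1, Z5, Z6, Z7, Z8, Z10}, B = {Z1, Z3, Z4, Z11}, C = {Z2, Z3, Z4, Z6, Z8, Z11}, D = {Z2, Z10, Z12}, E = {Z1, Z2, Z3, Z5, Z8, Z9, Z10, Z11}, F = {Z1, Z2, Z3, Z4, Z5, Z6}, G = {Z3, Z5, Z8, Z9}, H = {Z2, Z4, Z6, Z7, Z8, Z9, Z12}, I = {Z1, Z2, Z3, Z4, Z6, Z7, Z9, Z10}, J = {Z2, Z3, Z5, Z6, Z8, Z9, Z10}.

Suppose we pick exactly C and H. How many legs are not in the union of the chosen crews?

Union of C, H = {Z2, Z3, Z4, Z6, Z7, Z8, Z9, Z11, Z12}.
Not covered: Z1, Z5, Z10 — 3 legs.

3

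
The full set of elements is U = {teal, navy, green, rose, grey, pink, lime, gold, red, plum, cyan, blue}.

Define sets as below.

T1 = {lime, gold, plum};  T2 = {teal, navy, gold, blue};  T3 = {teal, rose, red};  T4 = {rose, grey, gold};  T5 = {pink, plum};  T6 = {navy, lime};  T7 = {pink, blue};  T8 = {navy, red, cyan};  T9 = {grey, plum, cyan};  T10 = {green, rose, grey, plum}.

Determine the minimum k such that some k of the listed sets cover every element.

5

Take {T1, T2, T5, T8, T10}. Their union is {teal, navy, green, rose, grey, pink, lime, gold, red, plum, cyan, blue}, which is all 12 elements.
No 4 of the 10 sets cover everything (all 210 combinations miss at least one element), so 5 is optimal.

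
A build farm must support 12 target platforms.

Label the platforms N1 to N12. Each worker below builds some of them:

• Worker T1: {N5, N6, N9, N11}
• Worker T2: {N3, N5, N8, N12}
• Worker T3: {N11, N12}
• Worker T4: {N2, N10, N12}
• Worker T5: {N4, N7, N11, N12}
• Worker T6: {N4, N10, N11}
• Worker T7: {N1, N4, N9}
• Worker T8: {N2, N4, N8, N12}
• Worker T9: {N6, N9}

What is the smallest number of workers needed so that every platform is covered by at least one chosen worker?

T2 and T4 and T5 and T7 and T9 together: T2 ∪ T4 ∪ T5 ∪ T7 ∪ T9 = {N1, N2, N3, N4, N5, N6, N7, N8, N9, N10, N11, N12} — every platform is covered.
No 4 of the 9 workers cover everything (all 126 combinations miss at least one platform), so 5 is optimal.

5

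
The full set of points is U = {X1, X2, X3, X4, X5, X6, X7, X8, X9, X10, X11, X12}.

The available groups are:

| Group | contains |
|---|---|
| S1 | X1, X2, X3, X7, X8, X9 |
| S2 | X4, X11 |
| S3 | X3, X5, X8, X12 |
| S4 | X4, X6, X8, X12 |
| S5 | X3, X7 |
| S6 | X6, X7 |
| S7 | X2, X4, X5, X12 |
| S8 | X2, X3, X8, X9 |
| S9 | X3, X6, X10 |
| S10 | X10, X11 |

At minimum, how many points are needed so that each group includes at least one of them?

Take H = {X3, X4, X6, X10}. Each listed group contains at least one of these, so H is a hitting set of size 4.
No choice of 3 points meets every group, so 4 is the minimum.

4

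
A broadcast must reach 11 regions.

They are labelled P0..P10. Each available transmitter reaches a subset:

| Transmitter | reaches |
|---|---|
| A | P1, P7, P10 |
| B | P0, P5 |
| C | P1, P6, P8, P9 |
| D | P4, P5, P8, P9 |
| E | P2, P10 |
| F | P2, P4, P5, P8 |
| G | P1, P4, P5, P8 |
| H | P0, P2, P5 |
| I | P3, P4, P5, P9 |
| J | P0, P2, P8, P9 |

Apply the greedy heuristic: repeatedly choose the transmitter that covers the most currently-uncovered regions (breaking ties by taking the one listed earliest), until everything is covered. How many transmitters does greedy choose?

5

Greedy: pick C (covers 4 new) → pick F (covers 3 new) → pick A (covers 2 new) → pick B (covers 1 new) → pick I (covers 1 new). Total picks: 5.
(The true minimum cover uses only 4 transmitters, so greedy is not optimal here.)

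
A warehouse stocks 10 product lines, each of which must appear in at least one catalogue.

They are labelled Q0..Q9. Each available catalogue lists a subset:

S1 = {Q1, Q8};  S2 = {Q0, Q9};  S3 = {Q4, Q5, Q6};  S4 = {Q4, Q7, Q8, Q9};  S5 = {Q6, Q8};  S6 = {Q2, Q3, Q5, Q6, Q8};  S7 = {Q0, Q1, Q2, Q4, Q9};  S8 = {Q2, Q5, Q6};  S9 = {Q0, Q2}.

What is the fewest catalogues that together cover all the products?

3

Take {S4, S6, S7}. Their union is {Q0, Q1, Q2, Q3, Q4, Q5, Q6, Q7, Q8, Q9}, which is all 10 products.
Only S6 contains Q3, so S6 is forced; the remaining 5 products need at least 2 more catalogues (each remaining catalogue adds at most 4) — so at least 3 catalogues are needed, and 3 is optimal.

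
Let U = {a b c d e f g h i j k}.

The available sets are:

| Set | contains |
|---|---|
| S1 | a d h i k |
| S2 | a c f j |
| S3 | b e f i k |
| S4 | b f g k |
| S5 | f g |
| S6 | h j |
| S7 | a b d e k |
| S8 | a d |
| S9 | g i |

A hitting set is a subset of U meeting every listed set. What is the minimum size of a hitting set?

The 4 elements {a, f, i, j} hit every set.
No choice of 3 elements meets every set, so 4 is the minimum.

4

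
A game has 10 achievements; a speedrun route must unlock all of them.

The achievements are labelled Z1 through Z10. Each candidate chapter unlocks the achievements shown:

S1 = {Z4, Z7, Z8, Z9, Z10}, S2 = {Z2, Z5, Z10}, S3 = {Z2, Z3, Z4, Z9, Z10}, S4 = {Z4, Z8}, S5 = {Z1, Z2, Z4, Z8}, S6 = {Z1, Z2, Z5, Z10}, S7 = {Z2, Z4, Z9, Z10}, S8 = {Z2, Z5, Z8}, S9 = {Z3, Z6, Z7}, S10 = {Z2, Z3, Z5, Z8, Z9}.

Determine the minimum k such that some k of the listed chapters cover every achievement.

S1 and S6 and S9 together: S1 ∪ S6 ∪ S9 = {Z1, Z2, Z3, Z4, Z5, Z6, Z7, Z8, Z9, Z10} — every achievement is covered.
Only S9 contains Z6, so S9 is forced; the remaining 7 achievements need at least 2 more chapters (each remaining chapter adds at most 4) — so at least 3 chapters are needed, and 3 is optimal.

3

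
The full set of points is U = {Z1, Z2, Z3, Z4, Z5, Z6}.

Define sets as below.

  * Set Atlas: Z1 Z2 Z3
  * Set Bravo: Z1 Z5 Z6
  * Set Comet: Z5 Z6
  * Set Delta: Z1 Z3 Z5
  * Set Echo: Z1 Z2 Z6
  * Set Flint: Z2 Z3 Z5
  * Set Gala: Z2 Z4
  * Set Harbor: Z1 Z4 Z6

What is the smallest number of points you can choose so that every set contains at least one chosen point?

Take H = {Z2, Z3, Z6}. Each listed set contains at least one of these, so H is a hitting set of size 3.
No choice of 2 points meets every set, so 3 is the minimum.

3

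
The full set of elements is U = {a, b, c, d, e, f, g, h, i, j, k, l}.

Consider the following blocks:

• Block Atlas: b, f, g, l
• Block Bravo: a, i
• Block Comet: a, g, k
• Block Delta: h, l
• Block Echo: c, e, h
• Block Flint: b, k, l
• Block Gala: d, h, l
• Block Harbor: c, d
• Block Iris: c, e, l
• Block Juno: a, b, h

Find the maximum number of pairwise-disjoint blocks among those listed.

3

Bravo, Echo, Flint are pairwise disjoint (Bravo={a,i}; Echo={c,e,h}; Flint={b,k,l}).
Every remaining block overlaps one of these, and no 4 of the listed blocks are pairwise disjoint, so 3 is the maximum.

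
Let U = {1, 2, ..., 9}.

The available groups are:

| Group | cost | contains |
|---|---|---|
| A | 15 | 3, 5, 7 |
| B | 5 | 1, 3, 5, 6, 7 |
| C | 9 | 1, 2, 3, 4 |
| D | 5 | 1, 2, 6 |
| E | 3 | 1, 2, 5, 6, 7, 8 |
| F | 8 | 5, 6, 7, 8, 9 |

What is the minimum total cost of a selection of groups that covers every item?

C, F together cover every item (C ∪ F = {1, 2, 3, 4, 5, 6, 7, 8, 9}); total cost 9 + 8 = 17.
The greedy pick E, C, F costs 20; no covering selection beats 17.

17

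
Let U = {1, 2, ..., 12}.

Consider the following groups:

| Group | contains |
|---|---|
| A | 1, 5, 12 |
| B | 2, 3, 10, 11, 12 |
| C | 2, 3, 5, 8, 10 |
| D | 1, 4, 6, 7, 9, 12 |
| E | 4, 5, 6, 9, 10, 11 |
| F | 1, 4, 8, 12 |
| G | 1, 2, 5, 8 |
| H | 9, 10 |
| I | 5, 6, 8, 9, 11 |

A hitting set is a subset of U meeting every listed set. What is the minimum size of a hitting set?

3

Take T = {1, 6, 10}. Each listed group contains at least one of these, so T is a hitting set of size 3.
No choice of 2 items meets every group, so 3 is the minimum.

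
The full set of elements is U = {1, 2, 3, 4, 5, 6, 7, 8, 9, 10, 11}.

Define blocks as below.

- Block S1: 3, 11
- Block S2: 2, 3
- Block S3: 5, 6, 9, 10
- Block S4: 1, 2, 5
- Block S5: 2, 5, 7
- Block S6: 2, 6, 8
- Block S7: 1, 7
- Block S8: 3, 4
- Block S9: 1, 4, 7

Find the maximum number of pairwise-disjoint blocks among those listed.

3

S1, S6, S7 are pairwise disjoint (S1={3,11}; S6={2,6,8}; S7={1,7}).
Every remaining block overlaps one of these, and no 4 of the listed blocks are pairwise disjoint, so 3 is the maximum.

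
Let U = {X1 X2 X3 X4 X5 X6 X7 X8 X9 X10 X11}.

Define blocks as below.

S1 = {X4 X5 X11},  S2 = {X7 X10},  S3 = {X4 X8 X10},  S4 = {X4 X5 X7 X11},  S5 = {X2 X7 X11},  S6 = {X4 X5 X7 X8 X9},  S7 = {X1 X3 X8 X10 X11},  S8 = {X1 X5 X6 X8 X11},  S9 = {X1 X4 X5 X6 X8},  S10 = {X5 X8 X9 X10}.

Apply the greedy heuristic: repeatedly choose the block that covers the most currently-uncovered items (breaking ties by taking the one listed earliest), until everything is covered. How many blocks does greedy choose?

4

Greedy: pick S6 (covers 5 new) → pick S7 (covers 4 new) → pick S5 (covers 1 new) → pick S8 (covers 1 new). Total picks: 4.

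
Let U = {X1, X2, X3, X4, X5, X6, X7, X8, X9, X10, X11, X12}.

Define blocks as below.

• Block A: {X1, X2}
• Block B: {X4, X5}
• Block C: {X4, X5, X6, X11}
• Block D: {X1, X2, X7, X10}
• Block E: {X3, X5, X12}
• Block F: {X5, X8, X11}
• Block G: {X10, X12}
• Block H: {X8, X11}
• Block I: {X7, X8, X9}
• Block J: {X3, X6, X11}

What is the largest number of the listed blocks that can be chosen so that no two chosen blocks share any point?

5

A, B, G, I, J are pairwise disjoint (A={X1,X2}; B={X4,X5}; G={X10,X12}; I={X7,X8,X9}; J={X3,X6,X11}).
Every remaining block overlaps one of these, and no 6 of the listed blocks are pairwise disjoint, so 5 is the maximum.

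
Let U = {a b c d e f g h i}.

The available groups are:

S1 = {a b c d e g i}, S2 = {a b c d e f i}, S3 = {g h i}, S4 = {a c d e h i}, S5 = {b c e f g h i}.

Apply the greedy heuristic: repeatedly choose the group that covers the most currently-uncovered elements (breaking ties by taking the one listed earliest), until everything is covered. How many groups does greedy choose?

2

Greedy: pick S1 (covers 7 new) → pick S5 (covers 2 new). Total picks: 2.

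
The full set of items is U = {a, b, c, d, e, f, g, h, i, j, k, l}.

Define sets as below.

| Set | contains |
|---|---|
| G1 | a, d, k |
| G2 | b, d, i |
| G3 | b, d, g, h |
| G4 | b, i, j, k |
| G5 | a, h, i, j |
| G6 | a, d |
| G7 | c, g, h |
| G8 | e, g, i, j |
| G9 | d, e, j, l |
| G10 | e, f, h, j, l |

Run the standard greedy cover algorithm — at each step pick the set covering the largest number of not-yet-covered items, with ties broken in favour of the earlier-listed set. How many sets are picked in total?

Greedy: pick G10 (covers 5 new) → pick G1 (covers 3 new) → pick G2 (covers 2 new) → pick G7 (covers 2 new). Total picks: 4.

4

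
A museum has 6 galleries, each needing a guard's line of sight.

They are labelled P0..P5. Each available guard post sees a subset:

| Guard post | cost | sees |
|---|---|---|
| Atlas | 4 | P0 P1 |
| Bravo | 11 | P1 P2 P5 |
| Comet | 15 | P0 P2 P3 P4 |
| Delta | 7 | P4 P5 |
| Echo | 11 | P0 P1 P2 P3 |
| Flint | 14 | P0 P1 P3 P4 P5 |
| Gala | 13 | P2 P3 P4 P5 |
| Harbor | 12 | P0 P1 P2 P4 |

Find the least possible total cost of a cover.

Atlas, Gala together cover every gallery (Atlas ∪ Gala = {P0, P1, P2, P3, P4, P5}); total cost 4 + 13 = 17.
No covering selection has total cost below 17.

17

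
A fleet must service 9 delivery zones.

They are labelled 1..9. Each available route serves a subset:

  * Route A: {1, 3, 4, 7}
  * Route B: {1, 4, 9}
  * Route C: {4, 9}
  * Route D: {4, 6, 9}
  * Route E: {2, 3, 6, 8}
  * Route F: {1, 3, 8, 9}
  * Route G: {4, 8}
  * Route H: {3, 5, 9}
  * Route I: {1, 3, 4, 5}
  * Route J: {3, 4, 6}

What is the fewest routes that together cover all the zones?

A and E and H together: A ∪ E ∪ H = {1, 2, 3, 4, 5, 6, 7, 8, 9} — every zone is covered.
Each route has at most 4 zones, and 2·4 = 8 < 9 — so at least 3 routes are needed, and 3 is optimal.

3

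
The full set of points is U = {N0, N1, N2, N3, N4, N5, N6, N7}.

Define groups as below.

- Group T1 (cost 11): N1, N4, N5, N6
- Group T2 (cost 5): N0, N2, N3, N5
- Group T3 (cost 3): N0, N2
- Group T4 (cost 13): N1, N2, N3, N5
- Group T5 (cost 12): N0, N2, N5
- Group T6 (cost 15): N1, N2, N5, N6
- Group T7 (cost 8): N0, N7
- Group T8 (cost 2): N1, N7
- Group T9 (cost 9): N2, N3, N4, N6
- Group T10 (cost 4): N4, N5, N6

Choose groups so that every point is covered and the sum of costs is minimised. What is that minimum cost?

11

T2, T8, T10 together cover every point (T2 ∪ T8 ∪ T10 = {N0, N1, N2, N3, N4, N5, N6, N7}); total cost 5 + 2 + 4 = 11.
No covering selection has total cost below 11.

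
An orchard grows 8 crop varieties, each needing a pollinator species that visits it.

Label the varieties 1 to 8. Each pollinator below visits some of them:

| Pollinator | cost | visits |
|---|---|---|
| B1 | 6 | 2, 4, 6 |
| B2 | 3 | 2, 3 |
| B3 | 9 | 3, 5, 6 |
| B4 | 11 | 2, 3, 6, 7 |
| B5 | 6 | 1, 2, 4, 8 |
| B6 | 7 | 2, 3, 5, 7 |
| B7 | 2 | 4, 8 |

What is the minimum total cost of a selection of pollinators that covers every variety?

B1, B5, B6 together cover every variety (B1 ∪ B5 ∪ B6 = {1, 2, 3, 4, 5, 6, 7, 8}); total cost 6 + 6 + 7 = 19.
The greedy pick B7, B2, B6, B1, B5 costs 24; no covering selection beats 19.

19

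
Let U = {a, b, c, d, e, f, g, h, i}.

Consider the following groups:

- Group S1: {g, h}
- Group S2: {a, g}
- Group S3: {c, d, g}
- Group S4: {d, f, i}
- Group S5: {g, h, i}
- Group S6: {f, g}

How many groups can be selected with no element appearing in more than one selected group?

2

S1, S4 are pairwise disjoint (S1={g,h}; S4={d,f,i}).
Every remaining group overlaps one of these, and no 3 of the listed groups are pairwise disjoint, so 2 is the maximum.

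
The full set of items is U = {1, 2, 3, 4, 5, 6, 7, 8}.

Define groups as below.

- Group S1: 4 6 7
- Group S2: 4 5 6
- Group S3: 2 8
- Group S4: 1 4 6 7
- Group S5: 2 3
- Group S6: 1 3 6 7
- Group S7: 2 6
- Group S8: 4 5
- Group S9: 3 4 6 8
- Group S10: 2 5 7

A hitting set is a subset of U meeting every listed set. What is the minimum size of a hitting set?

3

H = {2, 4, 6} meets every group (each contains at least one member of H), and |H| = 3.
The groups S3, S6, S8 are pairwise disjoint, so any hitting set needs a separate item for each — at least 3. Hence 3 is optimal.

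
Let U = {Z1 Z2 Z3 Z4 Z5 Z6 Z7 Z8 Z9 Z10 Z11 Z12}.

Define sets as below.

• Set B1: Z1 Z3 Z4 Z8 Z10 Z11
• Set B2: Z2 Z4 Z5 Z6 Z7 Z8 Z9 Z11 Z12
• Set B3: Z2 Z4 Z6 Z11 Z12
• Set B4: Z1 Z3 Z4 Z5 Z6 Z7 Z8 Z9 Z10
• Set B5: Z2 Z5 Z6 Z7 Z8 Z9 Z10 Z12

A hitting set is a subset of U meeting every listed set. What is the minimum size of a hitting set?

H = {Z4, Z10} meets every set (each contains at least one member of H), and |H| = 2.
No single element lies in every set, so at least 2 are needed and 2 is optimal.

2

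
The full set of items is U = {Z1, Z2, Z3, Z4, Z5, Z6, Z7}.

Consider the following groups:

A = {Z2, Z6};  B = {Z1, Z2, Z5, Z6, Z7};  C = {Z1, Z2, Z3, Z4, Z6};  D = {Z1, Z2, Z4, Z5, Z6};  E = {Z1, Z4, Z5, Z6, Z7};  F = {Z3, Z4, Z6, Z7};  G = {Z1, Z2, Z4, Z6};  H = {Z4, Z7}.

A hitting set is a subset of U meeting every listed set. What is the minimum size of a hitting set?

Take T = {Z2, Z7}. Each listed group contains at least one of these, so T is a hitting set of size 2.
The groups A, H are pairwise disjoint, so any hitting set needs a separate item for each — at least 2. Hence 2 is optimal.

2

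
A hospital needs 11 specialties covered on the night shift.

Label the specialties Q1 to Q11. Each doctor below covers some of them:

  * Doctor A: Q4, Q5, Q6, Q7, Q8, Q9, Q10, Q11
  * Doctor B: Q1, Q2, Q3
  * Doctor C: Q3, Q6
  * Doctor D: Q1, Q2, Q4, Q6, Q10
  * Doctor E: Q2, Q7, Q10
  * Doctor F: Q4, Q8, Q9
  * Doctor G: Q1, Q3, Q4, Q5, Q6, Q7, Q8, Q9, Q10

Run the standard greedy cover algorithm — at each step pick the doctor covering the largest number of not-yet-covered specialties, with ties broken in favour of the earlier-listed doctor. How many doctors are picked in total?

3

Greedy: pick G (covers 9 new) → pick A (covers 1 new) → pick B (covers 1 new). Total picks: 3.
(The true minimum cover uses only 2 doctors, so greedy is not optimal here.)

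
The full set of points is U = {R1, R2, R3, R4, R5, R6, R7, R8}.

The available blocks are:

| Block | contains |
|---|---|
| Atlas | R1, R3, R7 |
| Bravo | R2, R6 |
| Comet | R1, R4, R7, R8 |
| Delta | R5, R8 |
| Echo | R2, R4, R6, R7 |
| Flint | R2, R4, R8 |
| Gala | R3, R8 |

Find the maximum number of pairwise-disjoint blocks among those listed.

3

Atlas, Bravo, Delta are pairwise disjoint (Atlas={R1,R3,R7}; Bravo={R2,R6}; Delta={R5,R8}).
Every remaining block overlaps one of these, and no 4 of the listed blocks are pairwise disjoint, so 3 is the maximum.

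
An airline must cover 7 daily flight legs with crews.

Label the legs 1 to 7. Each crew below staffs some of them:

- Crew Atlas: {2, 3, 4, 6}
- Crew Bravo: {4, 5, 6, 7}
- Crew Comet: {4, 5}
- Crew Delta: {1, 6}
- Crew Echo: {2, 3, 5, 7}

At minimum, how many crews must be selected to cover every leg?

3

Take {Bravo, Delta, Echo}. Their union is {1, 2, 3, 4, 5, 6, 7}, which is all 7 legs.
Only Delta contains 1, so Delta is forced; the remaining 5 legs need at least 2 more crews (each remaining crew adds at most 4) — so at least 3 crews are needed, and 3 is optimal.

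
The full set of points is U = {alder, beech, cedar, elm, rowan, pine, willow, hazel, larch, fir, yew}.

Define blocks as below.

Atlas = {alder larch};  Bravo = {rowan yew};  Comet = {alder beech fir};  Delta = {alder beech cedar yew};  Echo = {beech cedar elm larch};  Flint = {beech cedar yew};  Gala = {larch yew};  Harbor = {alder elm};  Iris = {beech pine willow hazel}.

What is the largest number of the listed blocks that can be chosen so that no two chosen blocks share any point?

Bravo, Harbor, Iris are pairwise disjoint (Bravo={rowan,yew}; Harbor={alder,elm}; Iris={beech,pine,willow,hazel}).
Every remaining block overlaps one of these, and no 4 of the listed blocks are pairwise disjoint, so 3 is the maximum.

3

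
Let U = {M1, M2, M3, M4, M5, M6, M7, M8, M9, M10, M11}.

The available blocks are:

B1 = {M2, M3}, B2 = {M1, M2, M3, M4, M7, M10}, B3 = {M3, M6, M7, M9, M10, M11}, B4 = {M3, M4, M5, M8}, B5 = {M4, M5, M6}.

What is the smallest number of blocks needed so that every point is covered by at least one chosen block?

3

Take {B2, B3, B4}. Their union is {M1, M2, M3, M4, M5, M6, M7, M8, M9, M10, M11}, which is all 11 points.
Only B2 contains M1, so B2 is forced; the remaining 5 points need at least 2 more blocks (each remaining block adds at most 3) — so at least 3 blocks are needed, and 3 is optimal.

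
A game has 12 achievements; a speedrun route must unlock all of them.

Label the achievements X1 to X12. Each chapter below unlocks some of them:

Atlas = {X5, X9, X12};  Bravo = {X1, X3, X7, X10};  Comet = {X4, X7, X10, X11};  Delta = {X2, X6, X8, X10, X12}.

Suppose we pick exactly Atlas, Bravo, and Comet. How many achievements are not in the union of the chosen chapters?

3

Union of Atlas, Bravo, Comet = {X1, X3, X4, X5, X7, X9, X10, X11, X12}.
Not covered: X2, X6, X8 — 3 achievements.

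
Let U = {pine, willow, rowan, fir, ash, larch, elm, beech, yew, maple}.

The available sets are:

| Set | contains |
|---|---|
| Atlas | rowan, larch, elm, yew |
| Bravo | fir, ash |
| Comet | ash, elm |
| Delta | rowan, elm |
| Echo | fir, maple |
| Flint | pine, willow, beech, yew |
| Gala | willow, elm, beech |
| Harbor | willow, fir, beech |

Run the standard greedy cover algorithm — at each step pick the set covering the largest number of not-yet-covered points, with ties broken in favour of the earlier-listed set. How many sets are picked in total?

Greedy: pick Atlas (covers 4 new) → pick Flint (covers 3 new) → pick Bravo (covers 2 new) → pick Echo (covers 1 new). Total picks: 4.

4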